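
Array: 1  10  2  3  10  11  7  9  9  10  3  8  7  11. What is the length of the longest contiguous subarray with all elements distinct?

[1] len 1
[1, 10] len 2
[1, 10, 2] len 3
[1, 10, 2, 3] len 4
[2, 3, 10] len 3
[2, 3, 10, 11] len 4
[2, 3, 10, 11, 7] len 5
[2, 3, 10, 11, 7, 9] len 6
[9] len 1
[9, 10] len 2
[9, 10, 3] len 3
[9, 10, 3, 8] len 4
[9, 10, 3, 8, 7] len 5
[9, 10, 3, 8, 7, 11] len 6
Longest all-distinct length: 6.

6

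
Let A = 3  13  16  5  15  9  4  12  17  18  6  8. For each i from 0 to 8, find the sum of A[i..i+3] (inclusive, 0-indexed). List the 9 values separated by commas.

Sliding a size-4 window across the 12 values:
[3, 13, 16, 5] → sum 37
[13, 16, 5, 15] → sum 49
[16, 5, 15, 9] → sum 45
[5, 15, 9, 4] → sum 33
[15, 9, 4, 12] → sum 40
[9, 4, 12, 17] → sum 42
[4, 12, 17, 18] → sum 51
[12, 17, 18, 6] → sum 53
[17, 18, 6, 8] → sum 49

37, 49, 45, 33, 40, 42, 51, 53, 49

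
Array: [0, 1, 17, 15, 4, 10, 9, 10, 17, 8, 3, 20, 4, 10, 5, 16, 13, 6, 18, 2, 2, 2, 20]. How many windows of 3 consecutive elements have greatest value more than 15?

(0, 1, 17) → max 17  > 15 ✓
(1, 17, 15) → max 17  > 15 ✓
(17, 15, 4) → max 17  > 15 ✓
(15, 4, 10) → max 15
(4, 10, 9) → max 10
(10, 9, 10) → max 10
(9, 10, 17) → max 17  > 15 ✓
(10, 17, 8) → max 17  > 15 ✓
(17, 8, 3) → max 17  > 15 ✓
(8, 3, 20) → max 20  > 15 ✓
(3, 20, 4) → max 20  > 15 ✓
(20, 4, 10) → max 20  > 15 ✓
(4, 10, 5) → max 10
(10, 5, 16) → max 16  > 15 ✓
(5, 16, 13) → max 16  > 15 ✓
(16, 13, 6) → max 16  > 15 ✓
(13, 6, 18) → max 18  > 15 ✓
(6, 18, 2) → max 18  > 15 ✓
(18, 2, 2) → max 18  > 15 ✓
(2, 2, 2) → max 2
(2, 2, 20) → max 20  > 15 ✓
16 windows satisfy the condition.

16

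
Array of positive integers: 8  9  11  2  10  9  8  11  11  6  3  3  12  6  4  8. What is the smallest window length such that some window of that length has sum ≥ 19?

2

add 8: running sum 8 < 19
add 9: running sum 17 < 19
end 2: [9, 11] sum 20, len 2
end 3: [9, 11, 2] sum 22, len 3
end 4: [11, 2, 10] sum 23, len 3
end 5: [10, 9] sum 19, len 2
end 6: [10, 9, 8] sum 27, len 3
end 7: [8, 11] sum 19, len 2
end 8: [11, 11] sum 22, len 2
end 9: [11, 11, 6] sum 28, len 3
end 10: [11, 6, 3] sum 20, len 3
end 11: [11, 6, 3, 3] sum 23, len 4
end 12: [6, 3, 3, 12] sum 24, len 4
end 13: [3, 12, 6] sum 21, len 3
end 14: [12, 6, 4] sum 22, len 3
end 15: [12, 6, 4, 8] sum 30, len 4
Shortest qualifying length: 2.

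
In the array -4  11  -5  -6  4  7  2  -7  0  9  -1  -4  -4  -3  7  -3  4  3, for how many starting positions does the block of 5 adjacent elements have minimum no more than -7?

(-4, 11, -5, -6, 4) → min -6
(11, -5, -6, 4, 7) → min -6
(-5, -6, 4, 7, 2) → min -6
(-6, 4, 7, 2, -7) → min -7  ≤ -7 ✓
(4, 7, 2, -7, 0) → min -7  ≤ -7 ✓
(7, 2, -7, 0, 9) → min -7  ≤ -7 ✓
(2, -7, 0, 9, -1) → min -7  ≤ -7 ✓
(-7, 0, 9, -1, -4) → min -7  ≤ -7 ✓
(0, 9, -1, -4, -4) → min -4
(9, -1, -4, -4, -3) → min -4
(-1, -4, -4, -3, 7) → min -4
(-4, -4, -3, 7, -3) → min -4
(-4, -3, 7, -3, 4) → min -4
(-3, 7, -3, 4, 3) → min -3
5 windows satisfy the condition.

5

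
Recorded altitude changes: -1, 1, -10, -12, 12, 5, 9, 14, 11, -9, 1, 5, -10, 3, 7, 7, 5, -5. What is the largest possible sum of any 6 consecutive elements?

Each size-6 window and its sum:
-1 1 -10 -12 12 5 → sum -5
1 -10 -12 12 5 9 → sum 5
-10 -12 12 5 9 14 → sum 18
-12 12 5 9 14 11 → sum 39
12 5 9 14 11 -9 → sum 42
5 9 14 11 -9 1 → sum 31
9 14 11 -9 1 5 → sum 31
14 11 -9 1 5 -10 → sum 12
11 -9 1 5 -10 3 → sum 1
-9 1 5 -10 3 7 → sum -3
1 5 -10 3 7 7 → sum 13
5 -10 3 7 7 5 → sum 17
-10 3 7 7 5 -5 → sum 7
Largest of these is 42.

42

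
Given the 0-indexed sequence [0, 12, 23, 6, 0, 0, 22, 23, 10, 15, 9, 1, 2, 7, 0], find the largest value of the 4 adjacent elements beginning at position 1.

23

Elements at indices 1..4: 12, 23, 6, 0
max(12, 23, 6, 0) = 23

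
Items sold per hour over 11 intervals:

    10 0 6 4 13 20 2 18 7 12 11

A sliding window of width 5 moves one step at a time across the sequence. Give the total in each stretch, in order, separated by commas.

33, 43, 45, 57, 60, 59, 50

Sliding a size-5 window across the 11 values:
(10, 0, 6, 4, 13) → sum 33
(0, 6, 4, 13, 20) → sum 43
(6, 4, 13, 20, 2) → sum 45
(4, 13, 20, 2, 18) → sum 57
(13, 20, 2, 18, 7) → sum 60
(20, 2, 18, 7, 12) → sum 59
(2, 18, 7, 12, 11) → sum 50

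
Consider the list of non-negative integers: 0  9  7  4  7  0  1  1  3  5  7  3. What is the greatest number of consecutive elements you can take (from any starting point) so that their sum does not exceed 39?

10

add 0: [0] sum 0, len 1
add 9: [0, 9] sum 9, len 2
add 7: [0, 9, 7] sum 16, len 3
add 4: [0, 9, 7, 4] sum 20, len 4
add 7: [0, 9, 7, 4, 7] sum 27, len 5
add 0: [0, 9, 7, 4, 7, 0] sum 27, len 6
add 1: [0, 9, 7, 4, 7, 0, 1] sum 28, len 7
add 1: [0, 9, 7, 4, 7, 0, 1, 1] sum 29, len 8
add 3: [0, 9, 7, 4, 7, 0, 1, 1, 3] sum 32, len 9
add 5: [0, 9, 7, 4, 7, 0, 1, 1, 3, 5] sum 37, len 10
add 7: [7, 4, 7, 0, 1, 1, 3, 5, 7] sum 35, len 9
add 3: [7, 4, 7, 0, 1, 1, 3, 5, 7, 3] sum 38, len 10
Longest length seen: 10.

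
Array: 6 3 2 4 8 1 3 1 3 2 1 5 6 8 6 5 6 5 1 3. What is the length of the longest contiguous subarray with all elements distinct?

add 6: [6] len 1
add 3: [6, 3] len 2
add 2: [6, 3, 2] len 3
add 4: [6, 3, 2, 4] len 4
add 8: [6, 3, 2, 4, 8] len 5
add 1: [6, 3, 2, 4, 8, 1] len 6
add 3 (repeat 3, move left end past it): [2, 4, 8, 1, 3] len 5
add 1 (repeat 1, move left end past it): [3, 1] len 2
add 3 (repeat 3, move left end past it): [1, 3] len 2
add 2: [1, 3, 2] len 3
add 1 (repeat 1, move left end past it): [3, 2, 1] len 3
add 5: [3, 2, 1, 5] len 4
add 6: [3, 2, 1, 5, 6] len 5
add 8: [3, 2, 1, 5, 6, 8] len 6
add 6 (repeat 6, move left end past it): [8, 6] len 2
add 5: [8, 6, 5] len 3
add 6 (repeat 6, move left end past it): [5, 6] len 2
add 5 (repeat 5, move left end past it): [6, 5] len 2
add 1: [6, 5, 1] len 3
add 3: [6, 5, 1, 3] len 4
Longest all-distinct length: 6.

6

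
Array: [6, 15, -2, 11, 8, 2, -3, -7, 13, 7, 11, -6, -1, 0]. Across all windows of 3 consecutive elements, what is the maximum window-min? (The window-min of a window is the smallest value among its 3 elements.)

6 15 -2 → min -2
15 -2 11 → min -2
-2 11 8 → min -2
11 8 2 → min 2
8 2 -3 → min -3
2 -3 -7 → min -7
-3 -7 13 → min -7
-7 13 7 → min -7
13 7 11 → min 7
7 11 -6 → min -6
11 -6 -1 → min -6
-6 -1 0 → min -6
Maximum of these is 7.

7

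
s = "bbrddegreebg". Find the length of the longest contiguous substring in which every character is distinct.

[b] len 1
[b] len 1
[b, r] len 2
[b, r, d] len 3
[d] len 1
[d, e] len 2
[d, e, g] len 3
[d, e, g, r] len 4
[g, r, e] len 3
[e] len 1
[e, b] len 2
[e, b, g] len 3
Longest all-distinct length: 4.

4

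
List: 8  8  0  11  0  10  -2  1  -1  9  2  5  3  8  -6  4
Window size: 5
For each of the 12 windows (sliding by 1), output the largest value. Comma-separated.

11, 11, 11, 11, 10, 10, 9, 9, 9, 9, 8, 8

8 8 0 11 0 → max 11
8 0 11 0 10 → max 11
0 11 0 10 -2 → max 11
11 0 10 -2 1 → max 11
0 10 -2 1 -1 → max 10
10 -2 1 -1 9 → max 10
-2 1 -1 9 2 → max 9
1 -1 9 2 5 → max 9
-1 9 2 5 3 → max 9
9 2 5 3 8 → max 9
2 5 3 8 -6 → max 8
5 3 8 -6 4 → max 8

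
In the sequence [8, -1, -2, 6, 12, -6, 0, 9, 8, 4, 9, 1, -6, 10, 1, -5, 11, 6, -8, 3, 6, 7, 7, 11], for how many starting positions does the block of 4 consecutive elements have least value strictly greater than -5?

7

(8, -1, -2, 6) → min -2  > -5 ✓
(-1, -2, 6, 12) → min -2  > -5 ✓
(-2, 6, 12, -6) → min -6
(6, 12, -6, 0) → min -6
(12, -6, 0, 9) → min -6
(-6, 0, 9, 8) → min -6
(0, 9, 8, 4) → min 0  > -5 ✓
(9, 8, 4, 9) → min 4  > -5 ✓
(8, 4, 9, 1) → min 1  > -5 ✓
(4, 9, 1, -6) → min -6
(9, 1, -6, 10) → min -6
(1, -6, 10, 1) → min -6
(-6, 10, 1, -5) → min -6
(10, 1, -5, 11) → min -5
(1, -5, 11, 6) → min -5
(-5, 11, 6, -8) → min -8
(11, 6, -8, 3) → min -8
(6, -8, 3, 6) → min -8
(-8, 3, 6, 7) → min -8
(3, 6, 7, 7) → min 3  > -5 ✓
(6, 7, 7, 11) → min 6  > -5 ✓
7 windows satisfy the condition.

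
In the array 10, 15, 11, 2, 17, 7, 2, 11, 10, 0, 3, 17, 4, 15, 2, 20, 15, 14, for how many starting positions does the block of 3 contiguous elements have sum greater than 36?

[10, 15, 11] → sum 36
[15, 11, 2] → sum 28
[11, 2, 17] → sum 30
[2, 17, 7] → sum 26
[17, 7, 2] → sum 26
[7, 2, 11] → sum 20
[2, 11, 10] → sum 23
[11, 10, 0] → sum 21
[10, 0, 3] → sum 13
[0, 3, 17] → sum 20
[3, 17, 4] → sum 24
[17, 4, 15] → sum 36
[4, 15, 2] → sum 21
[15, 2, 20] → sum 37  > 36 ✓
[2, 20, 15] → sum 37  > 36 ✓
[20, 15, 14] → sum 49  > 36 ✓
3 windows satisfy the condition.

3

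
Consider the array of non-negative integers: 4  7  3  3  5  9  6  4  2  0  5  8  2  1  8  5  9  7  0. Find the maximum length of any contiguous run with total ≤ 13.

4

[4] sum 4 len 1
[4, 7] sum 11 len 2
[7, 3] sum 10 len 2
[7, 3, 3] sum 13 len 3
[3, 3, 5] sum 11 len 3
[9] sum 9 len 1
[6] sum 6 len 1
[6, 4] sum 10 len 2
[6, 4, 2] sum 12 len 3
[6, 4, 2, 0] sum 12 len 4
[4, 2, 0, 5] sum 11 len 4
[0, 5, 8] sum 13 len 3
[8, 2] sum 10 len 2
[8, 2, 1] sum 11 len 3
[2, 1, 8] sum 11 len 3
[8, 5] sum 13 len 2
[9] sum 9 len 1
[7] sum 7 len 1
[7, 0] sum 7 len 2
Longest length seen: 4.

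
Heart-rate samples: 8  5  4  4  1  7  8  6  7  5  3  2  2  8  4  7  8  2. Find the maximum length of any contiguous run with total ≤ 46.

[8] sum 8 len 1
[8, 5] sum 13 len 2
[8, 5, 4] sum 17 len 3
[8, 5, 4, 4] sum 21 len 4
[8, 5, 4, 4, 1] sum 22 len 5
[8, 5, 4, 4, 1, 7] sum 29 len 6
[8, 5, 4, 4, 1, 7, 8] sum 37 len 7
[8, 5, 4, 4, 1, 7, 8, 6] sum 43 len 8
[5, 4, 4, 1, 7, 8, 6, 7] sum 42 len 8
[4, 4, 1, 7, 8, 6, 7, 5] sum 42 len 8
[4, 4, 1, 7, 8, 6, 7, 5, 3] sum 45 len 9
[4, 1, 7, 8, 6, 7, 5, 3, 2] sum 43 len 9
[4, 1, 7, 8, 6, 7, 5, 3, 2, 2] sum 45 len 10
[8, 6, 7, 5, 3, 2, 2, 8] sum 41 len 8
[8, 6, 7, 5, 3, 2, 2, 8, 4] sum 45 len 9
[6, 7, 5, 3, 2, 2, 8, 4, 7] sum 44 len 9
[7, 5, 3, 2, 2, 8, 4, 7, 8] sum 46 len 9
[5, 3, 2, 2, 8, 4, 7, 8, 2] sum 41 len 9
Longest length seen: 10.

10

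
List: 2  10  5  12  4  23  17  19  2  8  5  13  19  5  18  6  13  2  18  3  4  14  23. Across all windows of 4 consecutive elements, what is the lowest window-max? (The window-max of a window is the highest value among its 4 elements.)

12

[2, 10, 5, 12] → max 12
[10, 5, 12, 4] → max 12
[5, 12, 4, 23] → max 23
[12, 4, 23, 17] → max 23
[4, 23, 17, 19] → max 23
[23, 17, 19, 2] → max 23
[17, 19, 2, 8] → max 19
[19, 2, 8, 5] → max 19
[2, 8, 5, 13] → max 13
[8, 5, 13, 19] → max 19
[5, 13, 19, 5] → max 19
[13, 19, 5, 18] → max 19
[19, 5, 18, 6] → max 19
[5, 18, 6, 13] → max 18
[18, 6, 13, 2] → max 18
[6, 13, 2, 18] → max 18
[13, 2, 18, 3] → max 18
[2, 18, 3, 4] → max 18
[18, 3, 4, 14] → max 18
[3, 4, 14, 23] → max 23
Lowest of these is 12.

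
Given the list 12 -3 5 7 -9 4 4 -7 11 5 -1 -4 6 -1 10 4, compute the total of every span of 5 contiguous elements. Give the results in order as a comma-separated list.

(12, -3, 5, 7, -9) → sum 12
(-3, 5, 7, -9, 4) → sum 4
(5, 7, -9, 4, 4) → sum 11
(7, -9, 4, 4, -7) → sum -1
(-9, 4, 4, -7, 11) → sum 3
(4, 4, -7, 11, 5) → sum 17
(4, -7, 11, 5, -1) → sum 12
(-7, 11, 5, -1, -4) → sum 4
(11, 5, -1, -4, 6) → sum 17
(5, -1, -4, 6, -1) → sum 5
(-1, -4, 6, -1, 10) → sum 10
(-4, 6, -1, 10, 4) → sum 15

12, 4, 11, -1, 3, 17, 12, 4, 17, 5, 10, 15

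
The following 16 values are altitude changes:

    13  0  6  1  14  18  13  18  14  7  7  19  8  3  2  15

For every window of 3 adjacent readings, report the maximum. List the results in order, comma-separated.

Sliding a size-3 window across the 16 values:
[13, 0, 6] → max 13
[0, 6, 1] → max 6
[6, 1, 14] → max 14
[1, 14, 18] → max 18
[14, 18, 13] → max 18
[18, 13, 18] → max 18
[13, 18, 14] → max 18
[18, 14, 7] → max 18
[14, 7, 7] → max 14
[7, 7, 19] → max 19
[7, 19, 8] → max 19
[19, 8, 3] → max 19
[8, 3, 2] → max 8
[3, 2, 15] → max 15

13, 6, 14, 18, 18, 18, 18, 18, 14, 19, 19, 19, 8, 15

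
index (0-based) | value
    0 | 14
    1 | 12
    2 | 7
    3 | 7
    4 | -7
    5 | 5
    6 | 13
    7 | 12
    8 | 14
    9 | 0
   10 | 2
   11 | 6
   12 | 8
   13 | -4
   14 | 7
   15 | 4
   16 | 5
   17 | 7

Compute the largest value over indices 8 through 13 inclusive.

Elements at indices 8..13: 14, 0, 2, 6, 8, -4
max(14, 0, 2, 6, 8, -4) = 14

14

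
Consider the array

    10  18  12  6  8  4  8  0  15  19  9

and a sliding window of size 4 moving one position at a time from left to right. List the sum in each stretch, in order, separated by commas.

46, 44, 30, 26, 20, 27, 42, 43

Sliding a size-4 window across the 11 values:
[10, 18, 12, 6] → sum 46
[18, 12, 6, 8] → sum 44
[12, 6, 8, 4] → sum 30
[6, 8, 4, 8] → sum 26
[8, 4, 8, 0] → sum 20
[4, 8, 0, 15] → sum 27
[8, 0, 15, 19] → sum 42
[0, 15, 19, 9] → sum 43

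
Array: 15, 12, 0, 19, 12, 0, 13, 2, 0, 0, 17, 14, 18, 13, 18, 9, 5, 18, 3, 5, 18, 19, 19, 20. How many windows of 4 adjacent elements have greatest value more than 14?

18

15 12 0 19 → max 19  > 14 ✓
12 0 19 12 → max 19  > 14 ✓
0 19 12 0 → max 19  > 14 ✓
19 12 0 13 → max 19  > 14 ✓
12 0 13 2 → max 13
0 13 2 0 → max 13
13 2 0 0 → max 13
2 0 0 17 → max 17  > 14 ✓
0 0 17 14 → max 17  > 14 ✓
0 17 14 18 → max 18  > 14 ✓
17 14 18 13 → max 18  > 14 ✓
14 18 13 18 → max 18  > 14 ✓
18 13 18 9 → max 18  > 14 ✓
13 18 9 5 → max 18  > 14 ✓
18 9 5 18 → max 18  > 14 ✓
9 5 18 3 → max 18  > 14 ✓
5 18 3 5 → max 18  > 14 ✓
18 3 5 18 → max 18  > 14 ✓
3 5 18 19 → max 19  > 14 ✓
5 18 19 19 → max 19  > 14 ✓
18 19 19 20 → max 20  > 14 ✓
18 windows satisfy the condition.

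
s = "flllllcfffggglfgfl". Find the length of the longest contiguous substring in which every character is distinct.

3

add f: [f] len 1
add l: [f, l] len 2
add l (repeat l, move left end past it): [l] len 1
add l (repeat l, move left end past it): [l] len 1
add l (repeat l, move left end past it): [l] len 1
add l (repeat l, move left end past it): [l] len 1
add c: [l, c] len 2
add f: [l, c, f] len 3
add f (repeat f, move left end past it): [f] len 1
add f (repeat f, move left end past it): [f] len 1
add g: [f, g] len 2
add g (repeat g, move left end past it): [g] len 1
add g (repeat g, move left end past it): [g] len 1
add l: [g, l] len 2
add f: [g, l, f] len 3
add g (repeat g, move left end past it): [l, f, g] len 3
add f (repeat f, move left end past it): [g, f] len 2
add l: [g, f, l] len 3
Longest all-distinct length: 3.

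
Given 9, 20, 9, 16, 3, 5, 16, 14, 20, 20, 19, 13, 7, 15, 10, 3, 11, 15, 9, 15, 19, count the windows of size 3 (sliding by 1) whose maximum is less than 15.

1

(9, 20, 9) → max 20
(20, 9, 16) → max 20
(9, 16, 3) → max 16
(16, 3, 5) → max 16
(3, 5, 16) → max 16
(5, 16, 14) → max 16
(16, 14, 20) → max 20
(14, 20, 20) → max 20
(20, 20, 19) → max 20
(20, 19, 13) → max 20
(19, 13, 7) → max 19
(13, 7, 15) → max 15
(7, 15, 10) → max 15
(15, 10, 3) → max 15
(10, 3, 11) → max 11  < 15 ✓
(3, 11, 15) → max 15
(11, 15, 9) → max 15
(15, 9, 15) → max 15
(9, 15, 19) → max 19
1 window satisfy the condition.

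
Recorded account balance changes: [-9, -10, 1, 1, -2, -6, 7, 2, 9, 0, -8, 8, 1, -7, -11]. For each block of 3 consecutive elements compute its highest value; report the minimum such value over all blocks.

1

-9 -10 1 → max 1
-10 1 1 → max 1
1 1 -2 → max 1
1 -2 -6 → max 1
-2 -6 7 → max 7
-6 7 2 → max 7
7 2 9 → max 9
2 9 0 → max 9
9 0 -8 → max 9
0 -8 8 → max 8
-8 8 1 → max 8
8 1 -7 → max 8
1 -7 -11 → max 1
Minimum of these is 1.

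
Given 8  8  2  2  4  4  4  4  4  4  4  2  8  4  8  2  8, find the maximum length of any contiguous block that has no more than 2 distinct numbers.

10

Extend right; when distinct count exceeds 2, shrink from the left:
add 8: window [8] (1 distinct), len 1
add 8: window [8, 8] (1 distinct), len 2
add 2: window [8, 8, 2] (2 distinct), len 3
add 2: window [8, 8, 2, 2] (2 distinct), len 4
add 4: window [2, 2, 4] (2 distinct), len 3
add 4: window [2, 2, 4, 4] (2 distinct), len 4
add 4: window [2, 2, 4, 4, 4] (2 distinct), len 5
add 4: window [2, 2, 4, 4, 4, 4] (2 distinct), len 6
add 4: window [2, 2, 4, 4, 4, 4, 4] (2 distinct), len 7
add 4: window [2, 2, 4, 4, 4, 4, 4, 4] (2 distinct), len 8
add 4: window [2, 2, 4, 4, 4, 4, 4, 4, 4] (2 distinct), len 9
add 2: window [2, 2, 4, 4, 4, 4, 4, 4, 4, 2] (2 distinct), len 10
add 8: window [2, 8] (2 distinct), len 2
add 4: window [8, 4] (2 distinct), len 2
add 8: window [8, 4, 8] (2 distinct), len 3
add 2: window [8, 2] (2 distinct), len 2
add 8: window [8, 2, 8] (2 distinct), len 3
Longest length with ≤2 distinct: 10.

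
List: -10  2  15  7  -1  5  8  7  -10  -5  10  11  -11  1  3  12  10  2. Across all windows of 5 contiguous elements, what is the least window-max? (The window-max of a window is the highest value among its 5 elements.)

8

-10 2 15 7 -1 → max 15
2 15 7 -1 5 → max 15
15 7 -1 5 8 → max 15
7 -1 5 8 7 → max 8
-1 5 8 7 -10 → max 8
5 8 7 -10 -5 → max 8
8 7 -10 -5 10 → max 10
7 -10 -5 10 11 → max 11
-10 -5 10 11 -11 → max 11
-5 10 11 -11 1 → max 11
10 11 -11 1 3 → max 11
11 -11 1 3 12 → max 12
-11 1 3 12 10 → max 12
1 3 12 10 2 → max 12
Least of these is 8.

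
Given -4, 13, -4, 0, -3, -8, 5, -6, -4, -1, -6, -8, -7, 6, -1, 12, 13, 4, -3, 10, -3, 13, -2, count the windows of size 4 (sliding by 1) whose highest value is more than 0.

(-4, 13, -4, 0) → max 13  > 0 ✓
(13, -4, 0, -3) → max 13  > 0 ✓
(-4, 0, -3, -8) → max 0
(0, -3, -8, 5) → max 5  > 0 ✓
(-3, -8, 5, -6) → max 5  > 0 ✓
(-8, 5, -6, -4) → max 5  > 0 ✓
(5, -6, -4, -1) → max 5  > 0 ✓
(-6, -4, -1, -6) → max -1
(-4, -1, -6, -8) → max -1
(-1, -6, -8, -7) → max -1
(-6, -8, -7, 6) → max 6  > 0 ✓
(-8, -7, 6, -1) → max 6  > 0 ✓
(-7, 6, -1, 12) → max 12  > 0 ✓
(6, -1, 12, 13) → max 13  > 0 ✓
(-1, 12, 13, 4) → max 13  > 0 ✓
(12, 13, 4, -3) → max 13  > 0 ✓
(13, 4, -3, 10) → max 13  > 0 ✓
(4, -3, 10, -3) → max 10  > 0 ✓
(-3, 10, -3, 13) → max 13  > 0 ✓
(10, -3, 13, -2) → max 13  > 0 ✓
16 windows satisfy the condition.

16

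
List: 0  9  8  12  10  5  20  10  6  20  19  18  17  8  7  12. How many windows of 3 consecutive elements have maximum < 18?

(0, 9, 8) → max 9  < 18 ✓
(9, 8, 12) → max 12  < 18 ✓
(8, 12, 10) → max 12  < 18 ✓
(12, 10, 5) → max 12  < 18 ✓
(10, 5, 20) → max 20
(5, 20, 10) → max 20
(20, 10, 6) → max 20
(10, 6, 20) → max 20
(6, 20, 19) → max 20
(20, 19, 18) → max 20
(19, 18, 17) → max 19
(18, 17, 8) → max 18
(17, 8, 7) → max 17  < 18 ✓
(8, 7, 12) → max 12  < 18 ✓
6 windows satisfy the condition.

6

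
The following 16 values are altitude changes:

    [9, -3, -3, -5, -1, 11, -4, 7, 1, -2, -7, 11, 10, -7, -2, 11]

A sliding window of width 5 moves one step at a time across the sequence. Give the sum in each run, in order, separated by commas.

[9, -3, -3, -5, -1] → sum -3
[-3, -3, -5, -1, 11] → sum -1
[-3, -5, -1, 11, -4] → sum -2
[-5, -1, 11, -4, 7] → sum 8
[-1, 11, -4, 7, 1] → sum 14
[11, -4, 7, 1, -2] → sum 13
[-4, 7, 1, -2, -7] → sum -5
[7, 1, -2, -7, 11] → sum 10
[1, -2, -7, 11, 10] → sum 13
[-2, -7, 11, 10, -7] → sum 5
[-7, 11, 10, -7, -2] → sum 5
[11, 10, -7, -2, 11] → sum 23

-3, -1, -2, 8, 14, 13, -5, 10, 13, 5, 5, 23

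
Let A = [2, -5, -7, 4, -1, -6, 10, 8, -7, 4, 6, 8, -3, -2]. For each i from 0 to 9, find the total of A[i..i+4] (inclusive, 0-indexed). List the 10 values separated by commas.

2 -5 -7 4 -1 → sum -7
-5 -7 4 -1 -6 → sum -15
-7 4 -1 -6 10 → sum 0
4 -1 -6 10 8 → sum 15
-1 -6 10 8 -7 → sum 4
-6 10 8 -7 4 → sum 9
10 8 -7 4 6 → sum 21
8 -7 4 6 8 → sum 19
-7 4 6 8 -3 → sum 8
4 6 8 -3 -2 → sum 13

-7, -15, 0, 15, 4, 9, 21, 19, 8, 13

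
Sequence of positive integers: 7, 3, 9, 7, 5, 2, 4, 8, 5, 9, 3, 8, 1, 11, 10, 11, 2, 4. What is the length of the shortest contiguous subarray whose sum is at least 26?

Extend right; whenever the sum reaches 26, record the length and shrink from the left:
add 7: running sum 7 < 26
add 3: running sum 10 < 26
add 9: running sum 19 < 26
end 3: [7, 3, 9, 7] sum 26, len 4
end 4: [7, 3, 9, 7, 5] sum 31, len 5
end 5: [3, 9, 7, 5, 2] sum 26, len 5
end 6: [9, 7, 5, 2, 4] sum 27, len 5
end 7: [7, 5, 2, 4, 8] sum 26, len 5
end 8: [7, 5, 2, 4, 8, 5] sum 31, len 6
end 9: [4, 8, 5, 9] sum 26, len 4
end 10: [4, 8, 5, 9, 3] sum 29, len 5
end 11: [8, 5, 9, 3, 8] sum 33, len 5
end 12: [5, 9, 3, 8, 1] sum 26, len 5
end 13: [9, 3, 8, 1, 11] sum 32, len 5
end 14: [8, 1, 11, 10] sum 30, len 4
end 15: [11, 10, 11] sum 32, len 3
end 16: [11, 10, 11, 2] sum 34, len 4
end 17: [10, 11, 2, 4] sum 27, len 4
Shortest qualifying length: 3.

3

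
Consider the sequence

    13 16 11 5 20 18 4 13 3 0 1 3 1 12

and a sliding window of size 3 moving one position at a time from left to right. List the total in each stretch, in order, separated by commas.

(13, 16, 11) → sum 40
(16, 11, 5) → sum 32
(11, 5, 20) → sum 36
(5, 20, 18) → sum 43
(20, 18, 4) → sum 42
(18, 4, 13) → sum 35
(4, 13, 3) → sum 20
(13, 3, 0) → sum 16
(3, 0, 1) → sum 4
(0, 1, 3) → sum 4
(1, 3, 1) → sum 5
(3, 1, 12) → sum 16

40, 32, 36, 43, 42, 35, 20, 16, 4, 4, 5, 16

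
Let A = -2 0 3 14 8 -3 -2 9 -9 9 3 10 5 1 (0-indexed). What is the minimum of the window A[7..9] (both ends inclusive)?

Elements at indices 7..9: 9, -9, 9
min(9, -9, 9) = -9

-9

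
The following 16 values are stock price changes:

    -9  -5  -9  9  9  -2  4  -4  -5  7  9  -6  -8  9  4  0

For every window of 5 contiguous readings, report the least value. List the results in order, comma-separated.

(-9, -5, -9, 9, 9) → min -9
(-5, -9, 9, 9, -2) → min -9
(-9, 9, 9, -2, 4) → min -9
(9, 9, -2, 4, -4) → min -4
(9, -2, 4, -4, -5) → min -5
(-2, 4, -4, -5, 7) → min -5
(4, -4, -5, 7, 9) → min -5
(-4, -5, 7, 9, -6) → min -6
(-5, 7, 9, -6, -8) → min -8
(7, 9, -6, -8, 9) → min -8
(9, -6, -8, 9, 4) → min -8
(-6, -8, 9, 4, 0) → min -8

-9, -9, -9, -4, -5, -5, -5, -6, -8, -8, -8, -8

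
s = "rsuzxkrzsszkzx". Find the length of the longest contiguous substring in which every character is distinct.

add r: [r] len 1
add s: [r, s] len 2
add u: [r, s, u] len 3
add z: [r, s, u, z] len 4
add x: [r, s, u, z, x] len 5
add k: [r, s, u, z, x, k] len 6
add r (repeat r, move left end past it): [s, u, z, x, k, r] len 6
add z (repeat z, move left end past it): [x, k, r, z] len 4
add s: [x, k, r, z, s] len 5
add s (repeat s, move left end past it): [s] len 1
add z: [s, z] len 2
add k: [s, z, k] len 3
add z (repeat z, move left end past it): [k, z] len 2
add x: [k, z, x] len 3
Longest all-distinct length: 6.

6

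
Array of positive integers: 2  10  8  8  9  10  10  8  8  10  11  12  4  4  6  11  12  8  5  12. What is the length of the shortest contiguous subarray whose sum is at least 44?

add 2: running sum 2 < 44
add 10: running sum 12 < 44
add 8: running sum 20 < 44
add 8: running sum 28 < 44
add 9: running sum 37 < 44
add 10: shortest ending here [10, 8, 8, 9, 10] sum 45, len 5
add 10: shortest ending here [8, 8, 9, 10, 10] sum 45, len 5
add 8: shortest ending here [8, 9, 10, 10, 8] sum 45, len 5
add 8: shortest ending here [9, 10, 10, 8, 8] sum 45, len 5
add 10: shortest ending here [10, 10, 8, 8, 10] sum 46, len 5
add 11: shortest ending here [10, 8, 8, 10, 11] sum 47, len 5
add 12: shortest ending here [8, 8, 10, 11, 12] sum 49, len 5
add 4: shortest ending here [8, 10, 11, 12, 4] sum 45, len 5
add 4: shortest ending here [8, 10, 11, 12, 4, 4] sum 49, len 6
add 6: shortest ending here [10, 11, 12, 4, 4, 6] sum 47, len 6
add 11: shortest ending here [11, 12, 4, 4, 6, 11] sum 48, len 6
add 12: shortest ending here [12, 4, 4, 6, 11, 12] sum 49, len 6
add 8: shortest ending here [4, 4, 6, 11, 12, 8] sum 45, len 6
add 5: shortest ending here [4, 6, 11, 12, 8, 5] sum 46, len 6
add 12: shortest ending here [11, 12, 8, 5, 12] sum 48, len 5
Shortest qualifying length: 5.

5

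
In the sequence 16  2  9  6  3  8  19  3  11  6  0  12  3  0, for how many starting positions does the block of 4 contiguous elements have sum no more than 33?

[16, 2, 9, 6] → sum 33  ≤ 33 ✓
[2, 9, 6, 3] → sum 20  ≤ 33 ✓
[9, 6, 3, 8] → sum 26  ≤ 33 ✓
[6, 3, 8, 19] → sum 36
[3, 8, 19, 3] → sum 33  ≤ 33 ✓
[8, 19, 3, 11] → sum 41
[19, 3, 11, 6] → sum 39
[3, 11, 6, 0] → sum 20  ≤ 33 ✓
[11, 6, 0, 12] → sum 29  ≤ 33 ✓
[6, 0, 12, 3] → sum 21  ≤ 33 ✓
[0, 12, 3, 0] → sum 15  ≤ 33 ✓
8 windows satisfy the condition.

8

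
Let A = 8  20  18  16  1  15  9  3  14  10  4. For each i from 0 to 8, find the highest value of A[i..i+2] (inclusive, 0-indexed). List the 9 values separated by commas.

20, 20, 18, 16, 15, 15, 14, 14, 14

Sliding a size-3 window across the 11 values:
(8, 20, 18) → max 20
(20, 18, 16) → max 20
(18, 16, 1) → max 18
(16, 1, 15) → max 16
(1, 15, 9) → max 15
(15, 9, 3) → max 15
(9, 3, 14) → max 14
(3, 14, 10) → max 14
(14, 10, 4) → max 14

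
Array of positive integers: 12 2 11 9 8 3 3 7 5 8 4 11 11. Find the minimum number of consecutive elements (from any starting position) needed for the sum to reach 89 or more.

add 12: running sum 12 < 89
add 2: running sum 14 < 89
add 11: running sum 25 < 89
add 9: running sum 34 < 89
add 8: running sum 42 < 89
add 3: running sum 45 < 89
add 3: running sum 48 < 89
add 7: running sum 55 < 89
add 5: running sum 60 < 89
add 8: running sum 68 < 89
add 4: running sum 72 < 89
add 11: running sum 83 < 89
end 12: [12, 2, 11, 9, 8, 3, 3, 7, 5, 8, 4, 11, 11] sum 94, len 13
Shortest qualifying length: 13.

13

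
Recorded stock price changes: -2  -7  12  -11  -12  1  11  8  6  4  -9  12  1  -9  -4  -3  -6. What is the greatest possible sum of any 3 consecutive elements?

[-2, -7, 12] → sum 3
[-7, 12, -11] → sum -6
[12, -11, -12] → sum -11
[-11, -12, 1] → sum -22
[-12, 1, 11] → sum 0
[1, 11, 8] → sum 20
[11, 8, 6] → sum 25
[8, 6, 4] → sum 18
[6, 4, -9] → sum 1
[4, -9, 12] → sum 7
[-9, 12, 1] → sum 4
[12, 1, -9] → sum 4
[1, -9, -4] → sum -12
[-9, -4, -3] → sum -16
[-4, -3, -6] → sum -13
Greatest of these is 25.

25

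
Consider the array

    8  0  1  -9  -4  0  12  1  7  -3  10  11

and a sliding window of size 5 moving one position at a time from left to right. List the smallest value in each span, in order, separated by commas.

8 0 1 -9 -4 → min -9
0 1 -9 -4 0 → min -9
1 -9 -4 0 12 → min -9
-9 -4 0 12 1 → min -9
-4 0 12 1 7 → min -4
0 12 1 7 -3 → min -3
12 1 7 -3 10 → min -3
1 7 -3 10 11 → min -3

-9, -9, -9, -9, -4, -3, -3, -3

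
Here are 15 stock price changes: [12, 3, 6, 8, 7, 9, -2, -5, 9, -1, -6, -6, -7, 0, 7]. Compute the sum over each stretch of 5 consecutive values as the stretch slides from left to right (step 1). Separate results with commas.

36, 33, 28, 17, 18, 10, -5, -9, -11, -20, -12

[12, 3, 6, 8, 7] → sum 36
[3, 6, 8, 7, 9] → sum 33
[6, 8, 7, 9, -2] → sum 28
[8, 7, 9, -2, -5] → sum 17
[7, 9, -2, -5, 9] → sum 18
[9, -2, -5, 9, -1] → sum 10
[-2, -5, 9, -1, -6] → sum -5
[-5, 9, -1, -6, -6] → sum -9
[9, -1, -6, -6, -7] → sum -11
[-1, -6, -6, -7, 0] → sum -20
[-6, -6, -7, 0, 7] → sum -12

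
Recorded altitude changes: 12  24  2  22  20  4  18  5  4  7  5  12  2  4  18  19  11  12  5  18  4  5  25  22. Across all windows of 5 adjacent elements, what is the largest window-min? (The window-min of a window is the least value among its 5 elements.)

[12, 24, 2, 22, 20] → min 2
[24, 2, 22, 20, 4] → min 2
[2, 22, 20, 4, 18] → min 2
[22, 20, 4, 18, 5] → min 4
[20, 4, 18, 5, 4] → min 4
[4, 18, 5, 4, 7] → min 4
[18, 5, 4, 7, 5] → min 4
[5, 4, 7, 5, 12] → min 4
[4, 7, 5, 12, 2] → min 2
[7, 5, 12, 2, 4] → min 2
[5, 12, 2, 4, 18] → min 2
[12, 2, 4, 18, 19] → min 2
[2, 4, 18, 19, 11] → min 2
[4, 18, 19, 11, 12] → min 4
[18, 19, 11, 12, 5] → min 5
[19, 11, 12, 5, 18] → min 5
[11, 12, 5, 18, 4] → min 4
[12, 5, 18, 4, 5] → min 4
[5, 18, 4, 5, 25] → min 4
[18, 4, 5, 25, 22] → min 4
Largest of these is 5.

5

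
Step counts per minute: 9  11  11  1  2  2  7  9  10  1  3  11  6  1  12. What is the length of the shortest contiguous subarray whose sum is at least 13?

2

Extend right; whenever the sum reaches 13, record the length and shrink from the left:
add 9: running sum 9 < 13
add 11: shortest ending here [9, 11] sum 20, len 2
add 11: shortest ending here [11, 11] sum 22, len 2
add 1: shortest ending here [11, 11, 1] sum 23, len 3
add 2: shortest ending here [11, 1, 2] sum 14, len 3
add 2: shortest ending here [11, 1, 2, 2] sum 16, len 4
add 7: shortest ending here [11, 1, 2, 2, 7] sum 23, len 5
add 9: shortest ending here [7, 9] sum 16, len 2
add 10: shortest ending here [9, 10] sum 19, len 2
add 1: shortest ending here [9, 10, 1] sum 20, len 3
add 3: shortest ending here [10, 1, 3] sum 14, len 3
add 11: shortest ending here [3, 11] sum 14, len 2
add 6: shortest ending here [11, 6] sum 17, len 2
add 1: shortest ending here [11, 6, 1] sum 18, len 3
add 12: shortest ending here [1, 12] sum 13, len 2
Shortest qualifying length: 2.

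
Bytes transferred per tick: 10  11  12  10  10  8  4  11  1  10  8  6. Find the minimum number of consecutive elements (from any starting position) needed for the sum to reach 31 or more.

add 10: running sum 10 < 31
add 11: running sum 21 < 31
add 12: shortest ending here [10, 11, 12] sum 33, len 3
add 10: shortest ending here [11, 12, 10] sum 33, len 3
add 10: shortest ending here [12, 10, 10] sum 32, len 3
add 8: shortest ending here [12, 10, 10, 8] sum 40, len 4
add 4: shortest ending here [10, 10, 8, 4] sum 32, len 4
add 11: shortest ending here [10, 8, 4, 11] sum 33, len 4
add 1: shortest ending here [10, 8, 4, 11, 1] sum 34, len 5
add 10: shortest ending here [8, 4, 11, 1, 10] sum 34, len 5
add 8: shortest ending here [4, 11, 1, 10, 8] sum 34, len 5
add 6: shortest ending here [11, 1, 10, 8, 6] sum 36, len 5
Shortest qualifying length: 3.

3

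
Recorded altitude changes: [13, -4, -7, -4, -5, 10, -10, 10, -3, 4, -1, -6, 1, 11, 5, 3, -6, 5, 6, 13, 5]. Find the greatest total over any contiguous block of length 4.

13 -4 -7 -4 → sum -2
-4 -7 -4 -5 → sum -20
-7 -4 -5 10 → sum -6
-4 -5 10 -10 → sum -9
-5 10 -10 10 → sum 5
10 -10 10 -3 → sum 7
-10 10 -3 4 → sum 1
10 -3 4 -1 → sum 10
-3 4 -1 -6 → sum -6
4 -1 -6 1 → sum -2
-1 -6 1 11 → sum 5
-6 1 11 5 → sum 11
1 11 5 3 → sum 20
11 5 3 -6 → sum 13
5 3 -6 5 → sum 7
3 -6 5 6 → sum 8
-6 5 6 13 → sum 18
5 6 13 5 → sum 29
Greatest of these is 29.

29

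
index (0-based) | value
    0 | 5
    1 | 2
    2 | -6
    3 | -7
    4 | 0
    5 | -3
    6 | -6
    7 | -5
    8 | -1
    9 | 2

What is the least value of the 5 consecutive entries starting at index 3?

-7

Elements at indices 3..7: -7, 0, -3, -6, -5
min(-7, 0, -3, -6, -5) = -7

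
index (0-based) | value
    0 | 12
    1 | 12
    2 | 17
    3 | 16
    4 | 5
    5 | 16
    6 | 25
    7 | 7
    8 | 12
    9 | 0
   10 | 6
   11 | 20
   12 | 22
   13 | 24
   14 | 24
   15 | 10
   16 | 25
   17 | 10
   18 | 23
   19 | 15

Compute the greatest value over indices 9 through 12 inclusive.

Elements at indices 9..12: 0, 6, 20, 22
max(0, 6, 20, 22) = 22

22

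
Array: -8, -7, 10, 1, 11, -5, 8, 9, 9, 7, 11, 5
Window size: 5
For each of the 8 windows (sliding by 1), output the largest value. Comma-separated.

11, 11, 11, 11, 11, 9, 11, 11

(-8, -7, 10, 1, 11) → max 11
(-7, 10, 1, 11, -5) → max 11
(10, 1, 11, -5, 8) → max 11
(1, 11, -5, 8, 9) → max 11
(11, -5, 8, 9, 9) → max 11
(-5, 8, 9, 9, 7) → max 9
(8, 9, 9, 7, 11) → max 11
(9, 9, 7, 11, 5) → max 11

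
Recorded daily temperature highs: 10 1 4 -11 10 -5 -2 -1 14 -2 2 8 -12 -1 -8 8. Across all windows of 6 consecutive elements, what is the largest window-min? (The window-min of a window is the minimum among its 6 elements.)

10 1 4 -11 10 -5 → min -11
1 4 -11 10 -5 -2 → min -11
4 -11 10 -5 -2 -1 → min -11
-11 10 -5 -2 -1 14 → min -11
10 -5 -2 -1 14 -2 → min -5
-5 -2 -1 14 -2 2 → min -5
-2 -1 14 -2 2 8 → min -2
-1 14 -2 2 8 -12 → min -12
14 -2 2 8 -12 -1 → min -12
-2 2 8 -12 -1 -8 → min -12
2 8 -12 -1 -8 8 → min -12
Largest of these is -2.

-2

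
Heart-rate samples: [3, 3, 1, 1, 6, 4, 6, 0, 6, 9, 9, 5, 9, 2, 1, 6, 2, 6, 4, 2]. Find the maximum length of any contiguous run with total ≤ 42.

→ 3: sum 3, len 1
→ 3: sum 6, len 2
→ 1: sum 7, len 3
→ 1: sum 8, len 4
→ 6: sum 14, len 5
→ 4: sum 18, len 6
→ 6: sum 24, len 7
→ 0: sum 24, len 8
→ 6: sum 30, len 9
→ 9: sum 39, len 10
→ 9 (dropped 3, 3): sum 42, len 9
→ 5 (dropped 1, 1, 6): sum 39, len 7
→ 9 (dropped 4, 6): sum 38, len 6
→ 2: sum 40, len 7
→ 1: sum 41, len 8
→ 6 (dropped 0, 6): sum 41, len 7
→ 2 (dropped 9): sum 34, len 7
→ 6: sum 40, len 8
→ 4 (dropped 9): sum 35, len 8
→ 2: sum 37, len 9
Longest length seen: 10.

10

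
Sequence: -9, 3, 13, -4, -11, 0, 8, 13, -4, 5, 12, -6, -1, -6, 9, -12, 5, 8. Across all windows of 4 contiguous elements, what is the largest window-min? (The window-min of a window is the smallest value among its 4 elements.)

Window mins for each of the 15 positions:
[-9, 3, 13, -4] → min -9
[3, 13, -4, -11] → min -11
[13, -4, -11, 0] → min -11
[-4, -11, 0, 8] → min -11
[-11, 0, 8, 13] → min -11
[0, 8, 13, -4] → min -4
[8, 13, -4, 5] → min -4
[13, -4, 5, 12] → min -4
[-4, 5, 12, -6] → min -6
[5, 12, -6, -1] → min -6
[12, -6, -1, -6] → min -6
[-6, -1, -6, 9] → min -6
[-1, -6, 9, -12] → min -12
[-6, 9, -12, 5] → min -12
[9, -12, 5, 8] → min -12
Largest of these is -4.

-4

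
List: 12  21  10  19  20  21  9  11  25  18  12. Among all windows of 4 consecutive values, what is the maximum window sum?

Each size-4 window and its sum:
(12, 21, 10, 19) → sum 62
(21, 10, 19, 20) → sum 70
(10, 19, 20, 21) → sum 70
(19, 20, 21, 9) → sum 69
(20, 21, 9, 11) → sum 61
(21, 9, 11, 25) → sum 66
(9, 11, 25, 18) → sum 63
(11, 25, 18, 12) → sum 66
Maximum of these is 70.

70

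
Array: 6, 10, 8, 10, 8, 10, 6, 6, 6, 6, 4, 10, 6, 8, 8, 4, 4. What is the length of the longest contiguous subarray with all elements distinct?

[6] len 1
[6, 10] len 2
[6, 10, 8] len 3
[8, 10] len 2
[10, 8] len 2
[8, 10] len 2
[8, 10, 6] len 3
[6] len 1
[6] len 1
[6] len 1
[6, 4] len 2
[6, 4, 10] len 3
[4, 10, 6] len 3
[4, 10, 6, 8] len 4
[8] len 1
[8, 4] len 2
[4] len 1
Longest all-distinct length: 4.

4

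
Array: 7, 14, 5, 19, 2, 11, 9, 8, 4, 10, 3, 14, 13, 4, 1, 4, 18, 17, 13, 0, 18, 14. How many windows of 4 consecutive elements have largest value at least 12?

15

[7, 14, 5, 19] → max 19  ≥ 12 ✓
[14, 5, 19, 2] → max 19  ≥ 12 ✓
[5, 19, 2, 11] → max 19  ≥ 12 ✓
[19, 2, 11, 9] → max 19  ≥ 12 ✓
[2, 11, 9, 8] → max 11
[11, 9, 8, 4] → max 11
[9, 8, 4, 10] → max 10
[8, 4, 10, 3] → max 10
[4, 10, 3, 14] → max 14  ≥ 12 ✓
[10, 3, 14, 13] → max 14  ≥ 12 ✓
[3, 14, 13, 4] → max 14  ≥ 12 ✓
[14, 13, 4, 1] → max 14  ≥ 12 ✓
[13, 4, 1, 4] → max 13  ≥ 12 ✓
[4, 1, 4, 18] → max 18  ≥ 12 ✓
[1, 4, 18, 17] → max 18  ≥ 12 ✓
[4, 18, 17, 13] → max 18  ≥ 12 ✓
[18, 17, 13, 0] → max 18  ≥ 12 ✓
[17, 13, 0, 18] → max 18  ≥ 12 ✓
[13, 0, 18, 14] → max 18  ≥ 12 ✓
15 windows satisfy the condition.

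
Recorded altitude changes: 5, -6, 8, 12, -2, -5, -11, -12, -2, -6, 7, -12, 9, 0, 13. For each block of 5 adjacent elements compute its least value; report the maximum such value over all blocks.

-6

(5, -6, 8, 12, -2) → min -6
(-6, 8, 12, -2, -5) → min -6
(8, 12, -2, -5, -11) → min -11
(12, -2, -5, -11, -12) → min -12
(-2, -5, -11, -12, -2) → min -12
(-5, -11, -12, -2, -6) → min -12
(-11, -12, -2, -6, 7) → min -12
(-12, -2, -6, 7, -12) → min -12
(-2, -6, 7, -12, 9) → min -12
(-6, 7, -12, 9, 0) → min -12
(7, -12, 9, 0, 13) → min -12
Maximum of these is -6.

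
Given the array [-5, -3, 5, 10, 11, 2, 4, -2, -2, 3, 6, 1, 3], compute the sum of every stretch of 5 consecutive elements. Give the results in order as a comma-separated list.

18, 25, 32, 25, 13, 5, 9, 6, 11

Sliding a size-5 window across the 13 values:
-5 -3 5 10 11 → sum 18
-3 5 10 11 2 → sum 25
5 10 11 2 4 → sum 32
10 11 2 4 -2 → sum 25
11 2 4 -2 -2 → sum 13
2 4 -2 -2 3 → sum 5
4 -2 -2 3 6 → sum 9
-2 -2 3 6 1 → sum 6
-2 3 6 1 3 → sum 11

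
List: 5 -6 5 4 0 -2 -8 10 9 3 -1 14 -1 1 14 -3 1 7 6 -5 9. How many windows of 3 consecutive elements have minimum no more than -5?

[5, -6, 5] → min -6  ≤ -5 ✓
[-6, 5, 4] → min -6  ≤ -5 ✓
[5, 4, 0] → min 0
[4, 0, -2] → min -2
[0, -2, -8] → min -8  ≤ -5 ✓
[-2, -8, 10] → min -8  ≤ -5 ✓
[-8, 10, 9] → min -8  ≤ -5 ✓
[10, 9, 3] → min 3
[9, 3, -1] → min -1
[3, -1, 14] → min -1
[-1, 14, -1] → min -1
[14, -1, 1] → min -1
[-1, 1, 14] → min -1
[1, 14, -3] → min -3
[14, -3, 1] → min -3
[-3, 1, 7] → min -3
[1, 7, 6] → min 1
[7, 6, -5] → min -5  ≤ -5 ✓
[6, -5, 9] → min -5  ≤ -5 ✓
7 windows satisfy the condition.

7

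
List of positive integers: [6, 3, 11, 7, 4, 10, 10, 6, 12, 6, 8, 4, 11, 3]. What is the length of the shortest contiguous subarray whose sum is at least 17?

2

Extend right; whenever the sum reaches 17, record the length and shrink from the left:
add 6: running sum 6 < 17
add 3: running sum 9 < 17
end 2: [6, 3, 11] sum 20, len 3
end 3: [11, 7] sum 18, len 2
end 4: [11, 7, 4] sum 22, len 3
end 5: [7, 4, 10] sum 21, len 3
end 6: [10, 10] sum 20, len 2
end 7: [10, 10, 6] sum 26, len 3
end 8: [6, 12] sum 18, len 2
end 9: [12, 6] sum 18, len 2
end 10: [12, 6, 8] sum 26, len 3
end 11: [6, 8, 4] sum 18, len 3
end 12: [8, 4, 11] sum 23, len 3
end 13: [4, 11, 3] sum 18, len 3
Shortest qualifying length: 2.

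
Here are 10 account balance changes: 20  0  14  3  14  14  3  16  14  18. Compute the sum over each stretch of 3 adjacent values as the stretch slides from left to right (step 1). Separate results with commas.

34, 17, 31, 31, 31, 33, 33, 48

Sliding a size-3 window across the 10 values:
[20, 0, 14] → sum 34
[0, 14, 3] → sum 17
[14, 3, 14] → sum 31
[3, 14, 14] → sum 31
[14, 14, 3] → sum 31
[14, 3, 16] → sum 33
[3, 16, 14] → sum 33
[16, 14, 18] → sum 48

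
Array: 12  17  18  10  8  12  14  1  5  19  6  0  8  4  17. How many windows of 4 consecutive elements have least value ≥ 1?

8

(12, 17, 18, 10) → min 10  ≥ 1 ✓
(17, 18, 10, 8) → min 8  ≥ 1 ✓
(18, 10, 8, 12) → min 8  ≥ 1 ✓
(10, 8, 12, 14) → min 8  ≥ 1 ✓
(8, 12, 14, 1) → min 1  ≥ 1 ✓
(12, 14, 1, 5) → min 1  ≥ 1 ✓
(14, 1, 5, 19) → min 1  ≥ 1 ✓
(1, 5, 19, 6) → min 1  ≥ 1 ✓
(5, 19, 6, 0) → min 0
(19, 6, 0, 8) → min 0
(6, 0, 8, 4) → min 0
(0, 8, 4, 17) → min 0
8 windows satisfy the condition.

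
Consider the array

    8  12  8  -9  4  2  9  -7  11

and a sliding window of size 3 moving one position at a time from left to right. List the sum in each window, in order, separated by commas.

Sliding a size-3 window across the 9 values:
(8, 12, 8) → sum 28
(12, 8, -9) → sum 11
(8, -9, 4) → sum 3
(-9, 4, 2) → sum -3
(4, 2, 9) → sum 15
(2, 9, -7) → sum 4
(9, -7, 11) → sum 13

28, 11, 3, -3, 15, 4, 13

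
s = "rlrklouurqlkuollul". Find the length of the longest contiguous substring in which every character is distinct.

[r] len 1
[r, l] len 2
[l, r] len 2
[l, r, k] len 3
[r, k, l] len 3
[r, k, l, o] len 4
[r, k, l, o, u] len 5
[u] len 1
[u, r] len 2
[u, r, q] len 3
[u, r, q, l] len 4
[u, r, q, l, k] len 5
[r, q, l, k, u] len 5
[r, q, l, k, u, o] len 6
[k, u, o, l] len 4
[l] len 1
[l, u] len 2
[u, l] len 2
Longest all-distinct length: 6.

6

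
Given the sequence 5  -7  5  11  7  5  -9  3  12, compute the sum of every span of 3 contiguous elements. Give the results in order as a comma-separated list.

3, 9, 23, 23, 3, -1, 6

5 -7 5 → sum 3
-7 5 11 → sum 9
5 11 7 → sum 23
11 7 5 → sum 23
7 5 -9 → sum 3
5 -9 3 → sum -1
-9 3 12 → sum 6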